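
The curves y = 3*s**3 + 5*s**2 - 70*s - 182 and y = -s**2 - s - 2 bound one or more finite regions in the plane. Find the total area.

5137/4

Set the curves equal: 3*s**3 + 5*s**2 - 70*s - 182 = -s**2 - s - 2, so 3*s**3 + 6*s**2 - 69*s - 180 = 0, which factors as 3*(s - 5)*(s + 3)*(s + 4) = 0. The curves meet at s = -4, -3, 5.
On [-4, -3], y = 3*s**3 + 5*s**2 - 70*s - 182 is on top; that piece has area ∫[-4,-3] (3*s**3 + 6*s**2 - 69*s - 180) ds = 17/4.
On [-3, 5], y = -s**2 - s - 2 is on top; that piece has area ∫[-3,5] (-(3*s**3 + 6*s**2 - 69*s - 180)) ds = 1280.
Total enclosed area = 17/4 + 1280 = 5137/4.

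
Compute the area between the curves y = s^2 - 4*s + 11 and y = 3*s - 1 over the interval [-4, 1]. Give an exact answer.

On [-4, 1], (s^2 - 4*s + 11) - (3*s - 1) = s^2 - 7*s + 12 is ≥ 0 throughout, so the area is a single integral of |s^2 - 7*s + 12|.
∫[-4,1] (s^2 - 7*s + 12) ds = 805/6.

805/6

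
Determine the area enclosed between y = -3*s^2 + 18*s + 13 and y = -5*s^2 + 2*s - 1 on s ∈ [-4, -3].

On [-4, -3], (-3*s^2 + 18*s + 13) - (-5*s^2 + 2*s - 1) = 2*s^2 + 16*s + 14 is ≤ 0 throughout, so the area is a single integral of |2*s^2 + 16*s + 14|.
∫[-4,-3] (2*s^2 + 16*s + 14) ds = -52/3; the area of that piece is 52/3.

52/3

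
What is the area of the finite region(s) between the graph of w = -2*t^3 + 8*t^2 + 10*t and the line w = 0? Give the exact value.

443/3

The curve meets the t-axis where -2*t^3 + 8*t^2 + 10*t = 0, i.e. -2*t*(t - 5)*(t + 1) = 0, at t = -1, 0, 5.
On [-1, 0] the curve lies below the axis; ∫[-1,0] (-2*t^3 + 8*t^2 + 10*t) dt = -11/6, giving area 11/6.
On [0, 5] the curve lies above the axis; ∫[0,5] (-2*t^3 + 8*t^2 + 10*t) dt = 875/6, giving area 875/6.
Total area = 11/6 + 875/6 = 443/3.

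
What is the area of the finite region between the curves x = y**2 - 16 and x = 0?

Both boundary curves give x as a function of y, so integrate with respect to y. Setting them equal: y**2 - 16 = 0, i.e. (y - 4)*(y + 4) = 0, so they meet at y = -4, 4.
For y in [-4, 4], x = y**2 - 16 is on the left; area = ∫[-4,4] (-(y**2 - 16)) dy = 256/3.

256/3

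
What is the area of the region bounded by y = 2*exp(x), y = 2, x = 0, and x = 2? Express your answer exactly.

-6 + 2*exp(2)

On [0, 2], (2*exp(x)) - (2) = 2*exp(x) - 2 is ≥ 0 throughout, so the area is a single integral of |2*exp(x) - 2|.
∫[0,2] (2*exp(x) - 2) dx = -6 + 2*exp(2).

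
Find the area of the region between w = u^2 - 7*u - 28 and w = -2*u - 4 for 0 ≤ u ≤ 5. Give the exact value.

On [0, 5], (u^2 - 7*u - 28) - (-2*u - 4) = u^2 - 5*u - 24 is ≤ 0 throughout, so the area is a single integral of |u^2 - 5*u - 24|.
∫[0,5] (u^2 - 5*u - 24) du = -845/6; the area of that piece is 845/6.

845/6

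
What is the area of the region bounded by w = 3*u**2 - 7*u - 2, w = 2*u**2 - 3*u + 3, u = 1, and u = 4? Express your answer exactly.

24

On [1, 4], (3*u**2 - 7*u - 2) - (2*u**2 - 3*u + 3) = u**2 - 4*u - 5 is ≤ 0 throughout, so the area is a single integral of |u**2 - 4*u - 5|.
∫[1,4] (u**2 - 4*u - 5) du = -24; the area of that piece is 24.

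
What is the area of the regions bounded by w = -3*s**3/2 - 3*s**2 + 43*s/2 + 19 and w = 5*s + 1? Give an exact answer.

937/8

Set the curves equal: -3*s**3/2 - 3*s**2 + 43*s/2 + 19 = 5*s + 1, so -3*s**3/2 - 3*s**2 + 33*s/2 + 18 = 0, which factors as -3*(s - 3)*(s + 1)*(s + 4)/2 = 0. The curves meet at s = -4, -1, 3.
On [-4, -1], w = 5*s + 1 is on top; that piece has area ∫[-4,-1] (-(-3*s**3/2 - 3*s**2 + 33*s/2 + 18)) ds = 297/8.
On [-1, 3], w = -3*s**3/2 - 3*s**2 + 43*s/2 + 19 is on top; that piece has area ∫[-1,3] (-3*s**3/2 - 3*s**2 + 33*s/2 + 18) ds = 80.
Total enclosed area = 297/8 + 80 = 937/8.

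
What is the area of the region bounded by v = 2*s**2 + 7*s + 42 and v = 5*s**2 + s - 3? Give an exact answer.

256

Set the curves equal: 2*s**2 + 7*s + 42 = 5*s**2 + s - 3, so -3*s**2 + 6*s + 45 = 0, which factors as -3*(s - 5)*(s + 3) = 0. The curves meet at s = -3, 5.
On [-3, 5], v = 2*s**2 + 7*s + 42 is on top; that piece has area ∫[-3,5] (-3*s**2 + 6*s + 45) ds = 256.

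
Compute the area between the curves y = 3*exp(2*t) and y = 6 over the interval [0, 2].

-33/2 + 6*log(2) + 3*exp(4)/2

The difference (3*exp(2*t)) - (6) = 3*exp(2*t) - 6 changes sign at t = log(2)/2 inside [0, 2], so split the integral there.
∫[0,log(2)/2] (3*exp(2*t) - 6) dt = 3/2 - log(8); the area of that piece is -3/2 + log(8).
∫[log(2)/2,2] (3*exp(2*t) - 6) dt = -15 + 3*log(2) + 3*exp(4)/2.
Total area = (-3/2 + log(8)) + (-15 + 3*log(2) + 3*exp(4)/2) = -33/2 + 6*log(2) + 3*exp(4)/2.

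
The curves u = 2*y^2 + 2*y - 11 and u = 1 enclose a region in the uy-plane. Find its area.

125/3

Both boundary curves give u as a function of y, so integrate with respect to y. Setting them equal: 2*y^2 + 2*y - 12 = 0, i.e. 2*(y - 2)*(y + 3) = 0, so they meet at y = -3, 2.
For y in [-3, 2], u = 2*y^2 + 2*y - 11 is on the left; area = ∫[-3,2] (-(2*y^2 + 2*y - 12)) dy = 125/3.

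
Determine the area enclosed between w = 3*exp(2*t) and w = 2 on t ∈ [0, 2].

-11/2 + 3*exp(4)/2

On [0, 2], (3*exp(2*t)) - (2) = 3*exp(2*t) - 2 is ≥ 0 throughout, so the area is a single integral of |3*exp(2*t) - 2|.
∫[0,2] (3*exp(2*t) - 2) dt = -11/2 + 3*exp(4)/2.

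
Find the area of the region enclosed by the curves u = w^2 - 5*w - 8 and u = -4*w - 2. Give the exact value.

125/6

Both boundary curves give u as a function of w, so integrate with respect to w. Setting them equal: w^2 - w - 6 = 0, i.e. (w - 3)*(w + 2) = 0, so they meet at w = -2, 3.
For w in [-2, 3], u = w^2 - 5*w - 8 is on the left; area = ∫[-2,3] (-(w^2 - w - 6)) dw = 125/6.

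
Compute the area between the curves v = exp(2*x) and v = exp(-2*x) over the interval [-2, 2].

The difference (exp(2*x)) - (exp(-2*x)) = exp(2*x) - exp(-2*x) changes sign at x = 0 inside [-2, 2], so split the integral there.
∫[-2,0] (exp(2*x) - exp(-2*x)) dx = -exp(4)/2 - exp(-4)/2 + 1; the area of that piece is -1 + exp(-4)/2 + exp(4)/2.
∫[0,2] (exp(2*x) - exp(-2*x)) dx = -1 + exp(-4)/2 + exp(4)/2.
Total area = (-1 + exp(-4)/2 + exp(4)/2) + (-1 + exp(-4)/2 + exp(4)/2) = -2 + exp(-4) + exp(4).

-2 + exp(-4) + exp(4)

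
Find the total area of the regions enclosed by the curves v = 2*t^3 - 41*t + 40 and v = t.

999/2

Set the curves equal: 2*t^3 - 41*t + 40 = t, so 2*t^3 - 42*t + 40 = 0, which factors as 2*(t - 4)*(t - 1)*(t + 5) = 0. The curves meet at t = -5, 1, 4.
On [-5, 1], v = 2*t^3 - 41*t + 40 is on top; that piece has area ∫[-5,1] (2*t^3 - 42*t + 40) dt = 432.
On [1, 4], v = t is on top; that piece has area ∫[1,4] (-(2*t^3 - 42*t + 40)) dt = 135/2.
Total enclosed area = 432 + 135/2 = 999/2.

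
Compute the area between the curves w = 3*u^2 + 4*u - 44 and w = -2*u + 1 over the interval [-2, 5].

The difference (3*u^2 + 4*u - 44) - (-2*u + 1) = 3*u^2 + 6*u - 45 changes sign at u = 3 inside [-2, 5], so split the integral there.
∫[-2,3] (3*u^2 + 6*u - 45) du = -175; the area of that piece is 175.
∫[3,5] (3*u^2 + 6*u - 45) du = 56.
Total area = 175 + 56 = 231.

231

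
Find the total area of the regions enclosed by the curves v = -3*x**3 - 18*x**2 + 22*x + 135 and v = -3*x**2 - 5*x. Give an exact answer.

Set the curves equal: -3*x**3 - 18*x**2 + 22*x + 135 = -3*x**2 - 5*x, so -3*x**3 - 15*x**2 + 27*x + 135 = 0, which factors as -3*(x - 3)*(x + 3)*(x + 5) = 0. The curves meet at x = -5, -3, 3.
On [-5, -3], v = -3*x**2 - 5*x is on top; that piece has area ∫[-5,-3] (-(-3*x**3 - 15*x**2 + 27*x + 135)) dx = 28.
On [-3, 3], v = -3*x**3 - 18*x**2 + 22*x + 135 is on top; that piece has area ∫[-3,3] (-3*x**3 - 15*x**2 + 27*x + 135) dx = 540.
Total enclosed area = 28 + 540 = 568.

568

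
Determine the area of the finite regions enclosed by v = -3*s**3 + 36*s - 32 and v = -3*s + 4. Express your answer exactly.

1221/4

Set the curves equal: -3*s**3 + 36*s - 32 = -3*s + 4, so -3*s**3 + 39*s - 36 = 0, which factors as -3*(s - 3)*(s - 1)*(s + 4) = 0. The curves meet at s = -4, 1, 3.
On [-4, 1], v = -3*s + 4 is on top; that piece has area ∫[-4,1] (-(-3*s**3 + 39*s - 36)) ds = 1125/4.
On [1, 3], v = -3*s**3 + 36*s - 32 is on top; that piece has area ∫[1,3] (-3*s**3 + 39*s - 36) ds = 24.
Total enclosed area = 1125/4 + 24 = 1221/4.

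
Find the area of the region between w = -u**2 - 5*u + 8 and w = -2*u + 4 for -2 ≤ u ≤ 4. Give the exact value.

45

The difference (-u**2 - 5*u + 8) - (-2*u + 4) = -u**2 - 3*u + 4 changes sign at u = 1 inside [-2, 4], so split the integral there.
∫[-2,1] (-u**2 - 3*u + 4) du = 27/2.
∫[1,4] (-u**2 - 3*u + 4) du = -63/2; the area of that piece is 63/2.
Total area = 27/2 + 63/2 = 45.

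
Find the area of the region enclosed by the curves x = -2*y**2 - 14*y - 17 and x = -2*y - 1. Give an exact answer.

8/3

Both boundary curves give x as a function of y, so integrate with respect to y. Setting them equal: -2*y**2 - 12*y - 16 = 0, i.e. -2*(y + 2)*(y + 4) = 0, so they meet at y = -4, -2.
For y in [-4, -2], x = -2*y**2 - 14*y - 17 is on the right; area = ∫[-4,-2] (-2*y**2 - 12*y - 16) dy = 8/3.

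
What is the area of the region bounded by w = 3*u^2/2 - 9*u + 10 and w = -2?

2

Set the curves equal: 3*u^2/2 - 9*u + 10 = -2, so 3*u^2/2 - 9*u + 12 = 0, which factors as 3*(u - 4)*(u - 2)/2 = 0. The curves meet at u = 2, 4.
On [2, 4], w = -2 is on top; that piece has area ∫[2,4] (-(3*u^2/2 - 9*u + 12)) du = 2.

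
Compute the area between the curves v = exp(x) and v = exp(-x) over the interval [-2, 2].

-4 + 2*exp(-2) + 2*exp(2)

The difference (exp(x)) - (exp(-x)) = exp(x) - exp(-x) changes sign at x = 0 inside [-2, 2], so split the integral there.
∫[-2,0] (exp(x) - exp(-x)) dx = -exp(2) - exp(-2) + 2; the area of that piece is -2 + exp(-2) + exp(2).
∫[0,2] (exp(x) - exp(-x)) dx = -2 + exp(-2) + exp(2).
Total area = (-2 + exp(-2) + exp(2)) + (-2 + exp(-2) + exp(2)) = -4 + 2*exp(-2) + 2*exp(2).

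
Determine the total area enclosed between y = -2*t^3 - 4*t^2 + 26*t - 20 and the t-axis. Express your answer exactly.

1741/6

The curve meets the t-axis where -2*t^3 - 4*t^2 + 26*t - 20 = 0, i.e. -2*(t - 2)*(t - 1)*(t + 5) = 0, at t = -5, 1, 2.
On [-5, 1] the curve lies below the axis; ∫[-5,1] (-2*t^3 - 4*t^2 + 26*t - 20) dt = -288, giving area 288.
On [1, 2] the curve lies above the axis; ∫[1,2] (-2*t^3 - 4*t^2 + 26*t - 20) dt = 13/6, giving area 13/6.
Total area = 288 + 13/6 = 1741/6.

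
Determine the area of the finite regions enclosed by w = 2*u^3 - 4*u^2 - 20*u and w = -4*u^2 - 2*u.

81

Set the curves equal: 2*u^3 - 4*u^2 - 20*u = -4*u^2 - 2*u, so 2*u^3 - 18*u = 0, which factors as 2*u*(u - 3)*(u + 3) = 0. The curves meet at u = -3, 0, 3.
On [-3, 0], w = 2*u^3 - 4*u^2 - 20*u is on top; that piece has area ∫[-3,0] (2*u^3 - 18*u) du = 81/2.
On [0, 3], w = -4*u^2 - 2*u is on top; that piece has area ∫[0,3] (-(2*u^3 - 18*u)) du = 81/2.
Total enclosed area = 81/2 + 81/2 = 81.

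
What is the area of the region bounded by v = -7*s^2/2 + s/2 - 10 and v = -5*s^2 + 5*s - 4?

Set the curves equal: -7*s^2/2 + s/2 - 10 = -5*s^2 + 5*s - 4, so 3*s^2/2 - 9*s/2 - 6 = 0, which factors as 3*(s - 4)*(s + 1)/2 = 0. The curves meet at s = -1, 4.
On [-1, 4], v = -5*s^2 + 5*s - 4 is on top; that piece has area ∫[-1,4] (-(3*s^2/2 - 9*s/2 - 6)) ds = 125/4.

125/4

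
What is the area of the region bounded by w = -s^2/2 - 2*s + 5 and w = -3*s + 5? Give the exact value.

2/3

Set the curves equal: -s^2/2 - 2*s + 5 = -3*s + 5, so -s^2/2 + s = 0, which factors as -s*(s - 2)/2 = 0. The curves meet at s = 0, 2.
On [0, 2], w = -s^2/2 - 2*s + 5 is on top; that piece has area ∫[0,2] (-s^2/2 + s) ds = 2/3.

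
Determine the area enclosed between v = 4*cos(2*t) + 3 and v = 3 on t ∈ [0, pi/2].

The difference (4*cos(2*t) + 3) - (3) = 4*cos(2*t) changes sign at t = pi/4 inside [0, pi/2], so split the integral there.
∫[0,pi/4] (4*cos(2*t)) dt = 2.
∫[pi/4,pi/2] (4*cos(2*t)) dt = -2; the area of that piece is 2.
Total area = 2 + 2 = 4.

4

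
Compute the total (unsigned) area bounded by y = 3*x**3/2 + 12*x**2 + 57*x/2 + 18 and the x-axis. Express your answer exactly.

The curve meets the x-axis where 3*x**3/2 + 12*x**2 + 57*x/2 + 18 = 0, i.e. 3*(x + 1)*(x + 3)*(x + 4)/2 = 0, at x = -4, -3, -1.
On [-4, -3] the curve lies above the axis; ∫[-4,-3] (3*x**3/2 + 12*x**2 + 57*x/2 + 18) dx = 5/8, giving area 5/8.
On [-3, -1] the curve lies below the axis; ∫[-3,-1] (3*x**3/2 + 12*x**2 + 57*x/2 + 18) dx = -4, giving area 4.
Total area = 5/8 + 4 = 37/8.

37/8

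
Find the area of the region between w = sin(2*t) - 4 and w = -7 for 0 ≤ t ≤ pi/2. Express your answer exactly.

On [0, pi/2], (sin(2*t) - 4) - (-7) = sin(2*t) + 3 is ≥ 0 throughout, so the area is a single integral of |sin(2*t) + 3|.
∫[0,pi/2] (sin(2*t) + 3) dt = 1 + 3*pi/2.

1 + 3*pi/2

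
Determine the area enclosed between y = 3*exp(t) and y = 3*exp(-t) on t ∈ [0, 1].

On [0, 1], (3*exp(t)) - (3*exp(-t)) = 3*exp(t) - 3*exp(-t) is ≥ 0 throughout, so the area is a single integral of |3*exp(t) - 3*exp(-t)|.
∫[0,1] (3*exp(t) - 3*exp(-t)) dt = -6 + 3*exp(-1) + 3*exp(1).

-6 + 3*exp(-1) + 3*exp(1)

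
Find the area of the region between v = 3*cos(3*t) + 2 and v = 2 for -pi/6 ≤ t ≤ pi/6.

On [-pi/6, pi/6], (3*cos(3*t) + 2) - (2) = 3*cos(3*t) is ≥ 0 throughout, so the area is a single integral of |3*cos(3*t)|.
∫[-pi/6,pi/6] (3*cos(3*t)) dt = 2.

2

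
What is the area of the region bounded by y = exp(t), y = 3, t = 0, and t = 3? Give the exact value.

The difference (exp(t)) - (3) = exp(t) - 3 changes sign at t = log(3) inside [0, 3], so split the integral there.
∫[0,log(3)] (exp(t) - 3) dt = 2 - log(27); the area of that piece is -2 + log(27).
∫[log(3),3] (exp(t) - 3) dt = -12 + 3*log(3) + exp(3).
Total area = (-2 + log(27)) + (-12 + 3*log(3) + exp(3)) = -14 + 6*log(3) + exp(3).

-14 + 6*log(3) + exp(3)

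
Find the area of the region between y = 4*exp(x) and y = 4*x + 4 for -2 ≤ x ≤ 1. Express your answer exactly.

-6 - 4*exp(-2) + 4*exp(1)

On [-2, 1], (4*exp(x)) - (4*x + 4) = -4*x + 4*exp(x) - 4 is ≥ 0 throughout, so the area is a single integral of |-4*x + 4*exp(x) - 4|.
∫[-2,1] (-4*x + 4*exp(x) - 4) dx = -6 - 4*exp(-2) + 4*exp(1).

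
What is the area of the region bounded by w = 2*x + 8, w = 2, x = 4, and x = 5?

On [4, 5], (2*x + 8) - (2) = 2*x + 6 is ≥ 0 throughout, so the area is a single integral of |2*x + 6|.
∫[4,5] (2*x + 6) dx = 15.

15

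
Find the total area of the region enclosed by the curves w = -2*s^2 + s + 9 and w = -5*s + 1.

125/3

Set the curves equal: -2*s^2 + s + 9 = -5*s + 1, so -2*s^2 + 6*s + 8 = 0, which factors as -2*(s - 4)*(s + 1) = 0. The curves meet at s = -1, 4.
On [-1, 4], w = -2*s^2 + s + 9 is on top; that piece has area ∫[-1,4] (-2*s^2 + 6*s + 8) ds = 125/3.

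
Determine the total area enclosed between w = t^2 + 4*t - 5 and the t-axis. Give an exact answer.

The curve meets the t-axis where t^2 + 4*t - 5 = 0, i.e. (t - 1)*(t + 5) = 0, at t = -5, 1.
On [-5, 1] the curve lies below the axis; ∫[-5,1] (t^2 + 4*t - 5) dt = -36, giving area 36.

36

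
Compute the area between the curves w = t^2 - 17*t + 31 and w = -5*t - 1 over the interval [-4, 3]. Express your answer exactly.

On [-4, 3], (t^2 - 17*t + 31) - (-5*t - 1) = t^2 - 12*t + 32 is ≥ 0 throughout, so the area is a single integral of |t^2 - 12*t + 32|.
∫[-4,3] (t^2 - 12*t + 32) dt = 889/3.

889/3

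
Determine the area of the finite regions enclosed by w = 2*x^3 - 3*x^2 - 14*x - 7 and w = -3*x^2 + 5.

Set the curves equal: 2*x^3 - 3*x^2 - 14*x - 7 = -3*x^2 + 5, so 2*x^3 - 14*x - 12 = 0, which factors as 2*(x - 3)*(x + 1)*(x + 2) = 0. The curves meet at x = -2, -1, 3.
On [-2, -1], w = 2*x^3 - 3*x^2 - 14*x - 7 is on top; that piece has area ∫[-2,-1] (2*x^3 - 14*x - 12) dx = 3/2.
On [-1, 3], w = -3*x^2 + 5 is on top; that piece has area ∫[-1,3] (-(2*x^3 - 14*x - 12)) dx = 64.
Total enclosed area = 3/2 + 64 = 131/2.

131/2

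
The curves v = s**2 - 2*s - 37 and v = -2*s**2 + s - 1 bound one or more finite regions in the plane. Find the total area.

343/2

Set the curves equal: s**2 - 2*s - 37 = -2*s**2 + s - 1, so 3*s**2 - 3*s - 36 = 0, which factors as 3*(s - 4)*(s + 3) = 0. The curves meet at s = -3, 4.
On [-3, 4], v = -2*s**2 + s - 1 is on top; that piece has area ∫[-3,4] (-(3*s**2 - 3*s - 36)) ds = 343/2.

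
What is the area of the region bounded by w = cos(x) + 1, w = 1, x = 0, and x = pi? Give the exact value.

The difference (cos(x) + 1) - (1) = cos(x) changes sign at x = pi/2 inside [0, pi], so split the integral there.
∫[0,pi/2] (cos(x)) dx = 1.
∫[pi/2,pi] (cos(x)) dx = -1; the area of that piece is 1.
Total area = 1 + 1 = 2.

2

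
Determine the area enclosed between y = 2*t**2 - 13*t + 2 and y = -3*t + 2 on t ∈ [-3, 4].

The difference (2*t**2 - 13*t + 2) - (-3*t + 2) = 2*t**2 - 10*t changes sign at t = 0 inside [-3, 4], so split the integral there.
∫[-3,0] (2*t**2 - 10*t) dt = 63.
∫[0,4] (2*t**2 - 10*t) dt = -112/3; the area of that piece is 112/3.
Total area = 63 + 112/3 = 301/3.

301/3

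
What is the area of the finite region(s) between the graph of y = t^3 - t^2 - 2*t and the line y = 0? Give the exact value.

37/12

The curve meets the t-axis where t^3 - t^2 - 2*t = 0, i.e. t*(t - 2)*(t + 1) = 0, at t = -1, 0, 2.
On [-1, 0] the curve lies above the axis; ∫[-1,0] (t^3 - t^2 - 2*t) dt = 5/12, giving area 5/12.
On [0, 2] the curve lies below the axis; ∫[0,2] (t^3 - t^2 - 2*t) dt = -8/3, giving area 8/3.
Total area = 5/12 + 8/3 = 37/12.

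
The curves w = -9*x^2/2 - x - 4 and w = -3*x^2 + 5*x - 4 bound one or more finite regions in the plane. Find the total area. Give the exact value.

16

Set the curves equal: -9*x^2/2 - x - 4 = -3*x^2 + 5*x - 4, so -3*x^2/2 - 6*x = 0, which factors as -3*x*(x + 4)/2 = 0. The curves meet at x = -4, 0.
On [-4, 0], w = -9*x^2/2 - x - 4 is on top; that piece has area ∫[-4,0] (-3*x^2/2 - 6*x) dx = 16.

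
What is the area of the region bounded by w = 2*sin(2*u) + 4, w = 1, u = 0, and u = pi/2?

On [0, pi/2], (2*sin(2*u) + 4) - (1) = 2*sin(2*u) + 3 is ≥ 0 throughout, so the area is a single integral of |2*sin(2*u) + 3|.
∫[0,pi/2] (2*sin(2*u) + 3) du = 2 + 3*pi/2.

2 + 3*pi/2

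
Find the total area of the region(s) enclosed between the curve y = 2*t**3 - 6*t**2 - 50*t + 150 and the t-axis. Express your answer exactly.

1048

The curve meets the t-axis where 2*t**3 - 6*t**2 - 50*t + 150 = 0, i.e. 2*(t - 5)*(t - 3)*(t + 5) = 0, at t = -5, 3, 5.
On [-5, 3] the curve lies above the axis; ∫[-5,3] (2*t**3 - 6*t**2 - 50*t + 150) dt = 1024, giving area 1024.
On [3, 5] the curve lies below the axis; ∫[3,5] (2*t**3 - 6*t**2 - 50*t + 150) dt = -24, giving area 24.
Total area = 1024 + 24 = 1048.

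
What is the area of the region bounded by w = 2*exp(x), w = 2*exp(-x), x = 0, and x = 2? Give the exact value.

-4 + 2*exp(-2) + 2*exp(2)

On [0, 2], (2*exp(x)) - (2*exp(-x)) = 2*exp(x) - 2*exp(-x) is ≥ 0 throughout, so the area is a single integral of |2*exp(x) - 2*exp(-x)|.
∫[0,2] (2*exp(x) - 2*exp(-x)) dx = -4 + 2*exp(-2) + 2*exp(2).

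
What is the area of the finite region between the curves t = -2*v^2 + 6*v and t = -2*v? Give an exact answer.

Both boundary curves give t as a function of v, so integrate with respect to v. Setting them equal: -2*v^2 + 8*v = 0, i.e. -2*v*(v - 4) = 0, so they meet at v = 0, 4.
For v in [0, 4], t = -2*v^2 + 6*v is on the right; area = ∫[0,4] (-2*v^2 + 8*v) dv = 64/3.

64/3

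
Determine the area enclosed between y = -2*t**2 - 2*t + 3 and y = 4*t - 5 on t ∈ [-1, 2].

61/3

The difference (-2*t**2 - 2*t + 3) - (4*t - 5) = -2*t**2 - 6*t + 8 changes sign at t = 1 inside [-1, 2], so split the integral there.
∫[-1,1] (-2*t**2 - 6*t + 8) dt = 44/3.
∫[1,2] (-2*t**2 - 6*t + 8) dt = -17/3; the area of that piece is 17/3.
Total area = 44/3 + 17/3 = 61/3.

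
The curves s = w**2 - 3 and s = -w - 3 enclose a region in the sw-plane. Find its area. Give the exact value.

Both boundary curves give s as a function of w, so integrate with respect to w. Setting them equal: w**2 + w = 0, i.e. w*(w + 1) = 0, so they meet at w = -1, 0.
For w in [-1, 0], s = w**2 - 3 is on the left; area = ∫[-1,0] (-(w**2 + w)) dw = 1/6.

1/6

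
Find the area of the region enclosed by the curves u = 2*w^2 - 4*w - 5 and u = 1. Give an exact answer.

Both boundary curves give u as a function of w, so integrate with respect to w. Setting them equal: 2*w^2 - 4*w - 6 = 0, i.e. 2*(w - 3)*(w + 1) = 0, so they meet at w = -1, 3.
For w in [-1, 3], u = 2*w^2 - 4*w - 5 is on the left; area = ∫[-1,3] (-(2*w^2 - 4*w - 6)) dw = 64/3.

64/3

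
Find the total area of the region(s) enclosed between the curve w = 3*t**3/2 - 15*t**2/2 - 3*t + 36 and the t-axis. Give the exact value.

The curve meets the t-axis where 3*t**3/2 - 15*t**2/2 - 3*t + 36 = 0, i.e. 3*(t - 4)*(t - 3)*(t + 2)/2 = 0, at t = -2, 3, 4.
On [-2, 3] the curve lies above the axis; ∫[-2,3] (3*t**3/2 - 15*t**2/2 - 3*t + 36) dt = 875/8, giving area 875/8.
On [3, 4] the curve lies below the axis; ∫[3,4] (3*t**3/2 - 15*t**2/2 - 3*t + 36) dt = -11/8, giving area 11/8.
Total area = 875/8 + 11/8 = 443/4.

443/4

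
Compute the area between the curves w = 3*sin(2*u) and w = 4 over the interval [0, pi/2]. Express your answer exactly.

On [0, pi/2], (3*sin(2*u)) - (4) = 3*sin(2*u) - 4 is ≤ 0 throughout, so the area is a single integral of |3*sin(2*u) - 4|.
∫[0,pi/2] (3*sin(2*u) - 4) du = 3 - 2*pi; the area of that piece is -3 + 2*pi.

-3 + 2*pi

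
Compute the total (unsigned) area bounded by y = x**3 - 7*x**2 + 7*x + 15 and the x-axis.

The curve meets the x-axis where x**3 - 7*x**2 + 7*x + 15 = 0, i.e. (x - 5)*(x - 3)*(x + 1) = 0, at x = -1, 3, 5.
On [-1, 3] the curve lies above the axis; ∫[-1,3] (x**3 - 7*x**2 + 7*x + 15) dx = 128/3, giving area 128/3.
On [3, 5] the curve lies below the axis; ∫[3,5] (x**3 - 7*x**2 + 7*x + 15) dx = -20/3, giving area 20/3.
Total area = 128/3 + 20/3 = 148/3.

148/3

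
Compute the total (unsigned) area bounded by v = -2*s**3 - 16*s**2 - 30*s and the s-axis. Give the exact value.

The curve meets the s-axis where -2*s**3 - 16*s**2 - 30*s = 0, i.e. -2*s*(s + 3)*(s + 5) = 0, at s = -5, -3, 0.
On [-5, -3] the curve lies below the axis; ∫[-5,-3] (-2*s**3 - 16*s**2 - 30*s) ds = -32/3, giving area 32/3.
On [-3, 0] the curve lies above the axis; ∫[-3,0] (-2*s**3 - 16*s**2 - 30*s) ds = 63/2, giving area 63/2.
Total area = 32/3 + 63/2 = 253/6.

253/6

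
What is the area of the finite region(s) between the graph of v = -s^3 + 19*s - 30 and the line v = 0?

517/2

The curve meets the s-axis where -s^3 + 19*s - 30 = 0, i.e. -(s - 3)*(s - 2)*(s + 5) = 0, at s = -5, 2, 3.
On [-5, 2] the curve lies below the axis; ∫[-5,2] (-s^3 + 19*s - 30) ds = -1029/4, giving area 1029/4.
On [2, 3] the curve lies above the axis; ∫[2,3] (-s^3 + 19*s - 30) ds = 5/4, giving area 5/4.
Total area = 1029/4 + 5/4 = 517/2.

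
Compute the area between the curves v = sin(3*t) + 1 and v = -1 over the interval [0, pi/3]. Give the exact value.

On [0, pi/3], (sin(3*t) + 1) - (-1) = sin(3*t) + 2 is ≥ 0 throughout, so the area is a single integral of |sin(3*t) + 2|.
∫[0,pi/3] (sin(3*t) + 2) dt = 2/3 + 2*pi/3.

2/3 + 2*pi/3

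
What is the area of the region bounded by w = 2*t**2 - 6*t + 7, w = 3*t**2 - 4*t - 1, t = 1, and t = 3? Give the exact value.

6

The difference (2*t**2 - 6*t + 7) - (3*t**2 - 4*t - 1) = -t**2 - 2*t + 8 changes sign at t = 2 inside [1, 3], so split the integral there.
∫[1,2] (-t**2 - 2*t + 8) dt = 8/3.
∫[2,3] (-t**2 - 2*t + 8) dt = -10/3; the area of that piece is 10/3.
Total area = 8/3 + 10/3 = 6.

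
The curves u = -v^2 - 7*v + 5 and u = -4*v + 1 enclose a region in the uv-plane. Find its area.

Both boundary curves give u as a function of v, so integrate with respect to v. Setting them equal: -v^2 - 3*v + 4 = 0, i.e. -(v - 1)*(v + 4) = 0, so they meet at v = -4, 1.
For v in [-4, 1], u = -v^2 - 7*v + 5 is on the right; area = ∫[-4,1] (-v^2 - 3*v + 4) dv = 125/6.

125/6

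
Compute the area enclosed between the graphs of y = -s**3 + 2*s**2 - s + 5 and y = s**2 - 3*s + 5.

Set the curves equal: -s**3 + 2*s**2 - s + 5 = s**2 - 3*s + 5, so -s**3 + s**2 + 2*s = 0, which factors as -s*(s - 2)*(s + 1) = 0. The curves meet at s = -1, 0, 2.
On [-1, 0], y = s**2 - 3*s + 5 is on top; that piece has area ∫[-1,0] (-(-s**3 + s**2 + 2*s)) ds = 5/12.
On [0, 2], y = -s**3 + 2*s**2 - s + 5 is on top; that piece has area ∫[0,2] (-s**3 + s**2 + 2*s) ds = 8/3.
Total enclosed area = 5/12 + 8/3 = 37/12.

37/12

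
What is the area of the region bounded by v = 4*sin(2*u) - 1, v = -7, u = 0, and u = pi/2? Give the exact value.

4 + 3*pi

On [0, pi/2], (4*sin(2*u) - 1) - (-7) = 4*sin(2*u) + 6 is ≥ 0 throughout, so the area is a single integral of |4*sin(2*u) + 6|.
∫[0,pi/2] (4*sin(2*u) + 6) du = 4 + 3*pi.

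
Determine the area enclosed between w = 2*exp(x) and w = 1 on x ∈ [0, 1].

-3 + 2*exp(1)

On [0, 1], (2*exp(x)) - (1) = 2*exp(x) - 1 is ≥ 0 throughout, so the area is a single integral of |2*exp(x) - 1|.
∫[0,1] (2*exp(x) - 1) dx = -3 + 2*exp(1).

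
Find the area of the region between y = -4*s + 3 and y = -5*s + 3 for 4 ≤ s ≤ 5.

On [4, 5], (-4*s + 3) - (-5*s + 3) = s is ≥ 0 throughout, so the area is a single integral of |s|.
∫[4,5] (s) ds = 9/2.

9/2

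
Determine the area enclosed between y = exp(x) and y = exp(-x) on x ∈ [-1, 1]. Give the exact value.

-4 + 2*exp(-1) + 2*exp(1)

The difference (exp(x)) - (exp(-x)) = exp(x) - exp(-x) changes sign at x = 0 inside [-1, 1], so split the integral there.
∫[-1,0] (exp(x) - exp(-x)) dx = -exp(1) - exp(-1) + 2; the area of that piece is -2 + exp(-1) + exp(1).
∫[0,1] (exp(x) - exp(-x)) dx = -2 + exp(-1) + exp(1).
Total area = (-2 + exp(-1) + exp(1)) + (-2 + exp(-1) + exp(1)) = -4 + 2*exp(-1) + 2*exp(1).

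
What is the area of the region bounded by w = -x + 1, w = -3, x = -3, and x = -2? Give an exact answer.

13/2

On [-3, -2], (-x + 1) - (-3) = -x + 4 is ≥ 0 throughout, so the area is a single integral of |-x + 4|.
∫[-3,-2] (-x + 4) dx = 13/2.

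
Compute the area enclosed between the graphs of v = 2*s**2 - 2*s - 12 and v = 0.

Set the curves equal: 2*s**2 - 2*s - 12 = 0, so 2*s**2 - 2*s - 12 = 0, which factors as 2*(s - 3)*(s + 2) = 0. The curves meet at s = -2, 3.
On [-2, 3], v = 0 is on top; that piece has area ∫[-2,3] (-(2*s**2 - 2*s - 12)) ds = 125/3.

125/3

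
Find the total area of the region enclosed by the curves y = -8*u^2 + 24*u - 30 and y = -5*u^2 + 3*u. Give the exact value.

Set the curves equal: -8*u^2 + 24*u - 30 = -5*u^2 + 3*u, so -3*u^2 + 21*u - 30 = 0, which factors as -3*(u - 5)*(u - 2) = 0. The curves meet at u = 2, 5.
On [2, 5], y = -8*u^2 + 24*u - 30 is on top; that piece has area ∫[2,5] (-3*u^2 + 21*u - 30) du = 27/2.

27/2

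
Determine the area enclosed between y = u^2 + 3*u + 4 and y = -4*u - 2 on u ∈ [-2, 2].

The difference (u^2 + 3*u + 4) - (-4*u - 2) = u^2 + 7*u + 6 changes sign at u = -1 inside [-2, 2], so split the integral there.
∫[-2,-1] (u^2 + 7*u + 6) du = -13/6; the area of that piece is 13/6.
∫[-1,2] (u^2 + 7*u + 6) du = 63/2.
Total area = 13/6 + 63/2 = 101/3.

101/3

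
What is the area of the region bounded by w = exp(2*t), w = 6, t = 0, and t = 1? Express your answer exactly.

The difference (exp(2*t)) - (6) = exp(2*t) - 6 changes sign at t = log(6)/2 inside [0, 1], so split the integral there.
∫[0,log(6)/2] (exp(2*t) - 6) dt = 5/2 - log(216); the area of that piece is -5/2 + log(216).
∫[log(6)/2,1] (exp(2*t) - 6) dt = -9 + exp(2)/2 + 3*log(6).
Total area = (-5/2 + log(216)) + (-9 + exp(2)/2 + 3*log(6)) = -23/2 + exp(2)/2 + 6*log(6).

-23/2 + exp(2)/2 + 6*log(6)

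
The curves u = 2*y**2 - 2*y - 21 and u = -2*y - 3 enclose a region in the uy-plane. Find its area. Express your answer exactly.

72

Both boundary curves give u as a function of y, so integrate with respect to y. Setting them equal: 2*y**2 - 18 = 0, i.e. 2*(y - 3)*(y + 3) = 0, so they meet at y = -3, 3.
For y in [-3, 3], u = 2*y**2 - 2*y - 21 is on the left; area = ∫[-3,3] (-(2*y**2 - 18)) dy = 72.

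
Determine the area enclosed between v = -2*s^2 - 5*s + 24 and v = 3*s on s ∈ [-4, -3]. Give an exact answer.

On [-4, -3], (-2*s^2 - 5*s + 24) - (3*s) = -2*s^2 - 8*s + 24 is ≥ 0 throughout, so the area is a single integral of |-2*s^2 - 8*s + 24|.
∫[-4,-3] (-2*s^2 - 8*s + 24) ds = 82/3.

82/3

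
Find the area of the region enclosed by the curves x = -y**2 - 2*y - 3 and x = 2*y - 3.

Both boundary curves give x as a function of y, so integrate with respect to y. Setting them equal: -y**2 - 4*y = 0, i.e. -y*(y + 4) = 0, so they meet at y = -4, 0.
For y in [-4, 0], x = -y**2 - 2*y - 3 is on the right; area = ∫[-4,0] (-y**2 - 4*y) dy = 32/3.

32/3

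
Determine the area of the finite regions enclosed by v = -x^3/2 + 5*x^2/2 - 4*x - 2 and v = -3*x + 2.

253/24

Set the curves equal: -x^3/2 + 5*x^2/2 - 4*x - 2 = -3*x + 2, so -x^3/2 + 5*x^2/2 - x - 4 = 0, which factors as -(x - 4)*(x - 2)*(x + 1)/2 = 0. The curves meet at x = -1, 2, 4.
On [-1, 2], v = -3*x + 2 is on top; that piece has area ∫[-1,2] (-(-x^3/2 + 5*x^2/2 - x - 4)) dx = 63/8.
On [2, 4], v = -x^3/2 + 5*x^2/2 - 4*x - 2 is on top; that piece has area ∫[2,4] (-x^3/2 + 5*x^2/2 - x - 4) dx = 8/3.
Total enclosed area = 63/8 + 8/3 = 253/24.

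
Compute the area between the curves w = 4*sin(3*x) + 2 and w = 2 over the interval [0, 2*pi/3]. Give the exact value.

The difference (4*sin(3*x) + 2) - (2) = 4*sin(3*x) changes sign at x = pi/3 inside [0, 2*pi/3], so split the integral there.
∫[0,pi/3] (4*sin(3*x)) dx = 8/3.
∫[pi/3,2*pi/3] (4*sin(3*x)) dx = -8/3; the area of that piece is 8/3.
Total area = 8/3 + 8/3 = 16/3.

16/3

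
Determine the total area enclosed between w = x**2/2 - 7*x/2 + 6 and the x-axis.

The curve meets the x-axis where x**2/2 - 7*x/2 + 6 = 0, i.e. (x - 4)*(x - 3)/2 = 0, at x = 3, 4.
On [3, 4] the curve lies below the axis; ∫[3,4] (x**2/2 - 7*x/2 + 6) dx = -1/12, giving area 1/12.

1/12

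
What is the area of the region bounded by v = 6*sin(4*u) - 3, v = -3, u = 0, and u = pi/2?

6

The difference (6*sin(4*u) - 3) - (-3) = 6*sin(4*u) changes sign at u = pi/4 inside [0, pi/2], so split the integral there.
∫[0,pi/4] (6*sin(4*u)) du = 3.
∫[pi/4,pi/2] (6*sin(4*u)) du = -3; the area of that piece is 3.
Total area = 3 + 3 = 6.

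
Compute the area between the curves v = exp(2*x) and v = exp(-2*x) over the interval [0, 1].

On [0, 1], (exp(2*x)) - (exp(-2*x)) = exp(2*x) - exp(-2*x) is ≥ 0 throughout, so the area is a single integral of |exp(2*x) - exp(-2*x)|.
∫[0,1] (exp(2*x) - exp(-2*x)) dx = -1 + exp(-2)/2 + exp(2)/2.

-1 + exp(-2)/2 + exp(2)/2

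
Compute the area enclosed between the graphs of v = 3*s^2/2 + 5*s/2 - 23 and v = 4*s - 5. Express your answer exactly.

343/4

Set the curves equal: 3*s^2/2 + 5*s/2 - 23 = 4*s - 5, so 3*s^2/2 - 3*s/2 - 18 = 0, which factors as 3*(s - 4)*(s + 3)/2 = 0. The curves meet at s = -3, 4.
On [-3, 4], v = 4*s - 5 is on top; that piece has area ∫[-3,4] (-(3*s^2/2 - 3*s/2 - 18)) ds = 343/4.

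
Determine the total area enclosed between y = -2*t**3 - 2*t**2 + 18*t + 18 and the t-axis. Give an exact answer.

296/3

The curve meets the t-axis where -2*t**3 - 2*t**2 + 18*t + 18 = 0, i.e. -2*(t - 3)*(t + 1)*(t + 3) = 0, at t = -3, -1, 3.
On [-3, -1] the curve lies below the axis; ∫[-3,-1] (-2*t**3 - 2*t**2 + 18*t + 18) dt = -40/3, giving area 40/3.
On [-1, 3] the curve lies above the axis; ∫[-1,3] (-2*t**3 - 2*t**2 + 18*t + 18) dt = 256/3, giving area 256/3.
Total area = 40/3 + 256/3 = 296/3.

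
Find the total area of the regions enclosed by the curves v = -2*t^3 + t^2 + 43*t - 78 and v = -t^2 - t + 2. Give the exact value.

3901/6

Set the curves equal: -2*t^3 + t^2 + 43*t - 78 = -t^2 - t + 2, so -2*t^3 + 2*t^2 + 44*t - 80 = 0, which factors as -2*(t - 4)*(t - 2)*(t + 5) = 0. The curves meet at t = -5, 2, 4.
On [-5, 2], v = -t^2 - t + 2 is on top; that piece has area ∫[-5,2] (-(-2*t^3 + 2*t^2 + 44*t - 80)) dt = 3773/6.
On [2, 4], v = -2*t^3 + t^2 + 43*t - 78 is on top; that piece has area ∫[2,4] (-2*t^3 + 2*t^2 + 44*t - 80) dt = 64/3.
Total enclosed area = 3773/6 + 64/3 = 3901/6.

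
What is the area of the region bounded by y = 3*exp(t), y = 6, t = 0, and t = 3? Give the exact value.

The difference (3*exp(t)) - (6) = 3*exp(t) - 6 changes sign at t = log(2) inside [0, 3], so split the integral there.
∫[0,log(2)] (3*exp(t) - 6) dt = 3 - log(64); the area of that piece is -3 + log(64).
∫[log(2),3] (3*exp(t) - 6) dt = -24 + 6*log(2) + 3*exp(3).
Total area = (-3 + log(64)) + (-24 + 6*log(2) + 3*exp(3)) = -27 + 12*log(2) + 3*exp(3).

-27 + 12*log(2) + 3*exp(3)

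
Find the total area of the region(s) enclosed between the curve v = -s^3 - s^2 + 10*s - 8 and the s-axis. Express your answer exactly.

The curve meets the s-axis where -s^3 - s^2 + 10*s - 8 = 0, i.e. -(s - 2)*(s - 1)*(s + 4) = 0, at s = -4, 1, 2.
On [-4, 1] the curve lies below the axis; ∫[-4,1] (-s^3 - s^2 + 10*s - 8) ds = -875/12, giving area 875/12.
On [1, 2] the curve lies above the axis; ∫[1,2] (-s^3 - s^2 + 10*s - 8) ds = 11/12, giving area 11/12.
Total area = 875/12 + 11/12 = 443/6.

443/6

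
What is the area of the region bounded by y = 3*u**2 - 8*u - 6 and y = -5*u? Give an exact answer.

27/2

Set the curves equal: 3*u**2 - 8*u - 6 = -5*u, so 3*u**2 - 3*u - 6 = 0, which factors as 3*(u - 2)*(u + 1) = 0. The curves meet at u = -1, 2.
On [-1, 2], y = -5*u is on top; that piece has area ∫[-1,2] (-(3*u**2 - 3*u - 6)) du = 27/2.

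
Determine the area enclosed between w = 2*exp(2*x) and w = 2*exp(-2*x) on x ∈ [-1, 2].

The difference (2*exp(2*x)) - (2*exp(-2*x)) = 2*exp(2*x) - 2*exp(-2*x) changes sign at x = 0 inside [-1, 2], so split the integral there.
∫[-1,0] (2*exp(2*x) - 2*exp(-2*x)) dx = -exp(2) - exp(-2) + 2; the area of that piece is -2 + exp(-2) + exp(2).
∫[0,2] (2*exp(2*x) - 2*exp(-2*x)) dx = -2 + exp(-4) + exp(4).
Total area = (-2 + exp(-2) + exp(2)) + (-2 + exp(-4) + exp(4)) = -4 + exp(-4) + exp(-2) + exp(2) + exp(4).

-4 + exp(-4) + exp(-2) + exp(2) + exp(4)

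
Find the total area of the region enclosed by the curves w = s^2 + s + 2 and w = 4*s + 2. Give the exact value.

Set the curves equal: s^2 + s + 2 = 4*s + 2, so s^2 - 3*s = 0, which factors as s*(s - 3) = 0. The curves meet at s = 0, 3.
On [0, 3], w = 4*s + 2 is on top; that piece has area ∫[0,3] (-(s^2 - 3*s)) ds = 9/2.

9/2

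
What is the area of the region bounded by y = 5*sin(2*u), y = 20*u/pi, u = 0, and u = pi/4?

5/2 - 5*pi/8

On [0, pi/4], (5*sin(2*u)) - (20*u/pi) = -20*u/pi + 5*sin(2*u) is ≥ 0 throughout, so the area is a single integral of |-20*u/pi + 5*sin(2*u)|.
∫[0,pi/4] (-20*u/pi + 5*sin(2*u)) du = 5/2 - 5*pi/8.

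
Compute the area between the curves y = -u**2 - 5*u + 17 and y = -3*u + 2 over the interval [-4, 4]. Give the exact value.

The difference (-u**2 - 5*u + 17) - (-3*u + 2) = -u**2 - 2*u + 15 changes sign at u = 3 inside [-4, 4], so split the integral there.
∫[-4,3] (-u**2 - 2*u + 15) du = 245/3.
∫[3,4] (-u**2 - 2*u + 15) du = -13/3; the area of that piece is 13/3.
Total area = 245/3 + 13/3 = 86.

86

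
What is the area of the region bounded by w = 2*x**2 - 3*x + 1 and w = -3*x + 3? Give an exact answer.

8/3

Set the curves equal: 2*x**2 - 3*x + 1 = -3*x + 3, so 2*x**2 - 2 = 0, which factors as 2*(x - 1)*(x + 1) = 0. The curves meet at x = -1, 1.
On [-1, 1], w = -3*x + 3 is on top; that piece has area ∫[-1,1] (-(2*x**2 - 2)) dx = 8/3.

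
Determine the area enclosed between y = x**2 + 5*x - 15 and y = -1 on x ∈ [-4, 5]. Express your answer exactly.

279/2

The difference (x**2 + 5*x - 15) - (-1) = x**2 + 5*x - 14 changes sign at x = 2 inside [-4, 5], so split the integral there.
∫[-4,2] (x**2 + 5*x - 14) dx = -90; the area of that piece is 90.
∫[2,5] (x**2 + 5*x - 14) dx = 99/2.
Total area = 90 + 99/2 = 279/2.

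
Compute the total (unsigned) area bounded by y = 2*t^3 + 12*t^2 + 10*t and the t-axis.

131/2

The curve meets the t-axis where 2*t^3 + 12*t^2 + 10*t = 0, i.e. 2*t*(t + 1)*(t + 5) = 0, at t = -5, -1, 0.
On [-5, -1] the curve lies above the axis; ∫[-5,-1] (2*t^3 + 12*t^2 + 10*t) dt = 64, giving area 64.
On [-1, 0] the curve lies below the axis; ∫[-1,0] (2*t^3 + 12*t^2 + 10*t) dt = -3/2, giving area 3/2.
Total area = 64 + 3/2 = 131/2.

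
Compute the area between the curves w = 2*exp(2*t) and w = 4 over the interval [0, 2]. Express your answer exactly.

The difference (2*exp(2*t)) - (4) = 2*exp(2*t) - 4 changes sign at t = log(2)/2 inside [0, 2], so split the integral there.
∫[0,log(2)/2] (2*exp(2*t) - 4) dt = 1 - log(4); the area of that piece is -1 + log(4).
∫[log(2)/2,2] (2*exp(2*t) - 4) dt = -10 + 2*log(2) + exp(4).
Total area = (-1 + log(4)) + (-10 + 2*log(2) + exp(4)) = -11 + 4*log(2) + exp(4).

-11 + 4*log(2) + exp(4)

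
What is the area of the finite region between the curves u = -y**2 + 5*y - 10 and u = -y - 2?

4/3

Both boundary curves give u as a function of y, so integrate with respect to y. Setting them equal: -y**2 + 6*y - 8 = 0, i.e. -(y - 4)*(y - 2) = 0, so they meet at y = 2, 4.
For y in [2, 4], u = -y**2 + 5*y - 10 is on the right; area = ∫[2,4] (-y**2 + 6*y - 8) dy = 4/3.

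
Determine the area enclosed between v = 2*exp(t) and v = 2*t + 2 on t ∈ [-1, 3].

On [-1, 3], (2*exp(t)) - (2*t + 2) = -2*t + 2*exp(t) - 2 is ≥ 0 throughout, so the area is a single integral of |-2*t + 2*exp(t) - 2|.
∫[-1,3] (-2*t + 2*exp(t) - 2) dt = -16 - 2*exp(-1) + 2*exp(3).

-16 - 2*exp(-1) + 2*exp(3)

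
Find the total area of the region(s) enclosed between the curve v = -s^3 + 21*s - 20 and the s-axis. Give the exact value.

999/4

The curve meets the s-axis where -s^3 + 21*s - 20 = 0, i.e. -(s - 4)*(s - 1)*(s + 5) = 0, at s = -5, 1, 4.
On [-5, 1] the curve lies below the axis; ∫[-5,1] (-s^3 + 21*s - 20) ds = -216, giving area 216.
On [1, 4] the curve lies above the axis; ∫[1,4] (-s^3 + 21*s - 20) ds = 135/4, giving area 135/4.
Total area = 216 + 135/4 = 999/4.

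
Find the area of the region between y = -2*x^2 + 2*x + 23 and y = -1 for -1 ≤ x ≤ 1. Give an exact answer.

On [-1, 1], (-2*x^2 + 2*x + 23) - (-1) = -2*x^2 + 2*x + 24 is ≥ 0 throughout, so the area is a single integral of |-2*x^2 + 2*x + 24|.
∫[-1,1] (-2*x^2 + 2*x + 24) dx = 140/3.

140/3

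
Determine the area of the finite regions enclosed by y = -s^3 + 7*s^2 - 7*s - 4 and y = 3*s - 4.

Set the curves equal: -s^3 + 7*s^2 - 7*s - 4 = 3*s - 4, so -s^3 + 7*s^2 - 10*s = 0, which factors as -s*(s - 5)*(s - 2) = 0. The curves meet at s = 0, 2, 5.
On [0, 2], y = 3*s - 4 is on top; that piece has area ∫[0,2] (-(-s^3 + 7*s^2 - 10*s)) ds = 16/3.
On [2, 5], y = -s^3 + 7*s^2 - 7*s - 4 is on top; that piece has area ∫[2,5] (-s^3 + 7*s^2 - 10*s) ds = 63/4.
Total enclosed area = 16/3 + 63/4 = 253/12.

253/12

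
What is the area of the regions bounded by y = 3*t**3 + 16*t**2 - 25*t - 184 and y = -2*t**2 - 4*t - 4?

Set the curves equal: 3*t**3 + 16*t**2 - 25*t - 184 = -2*t**2 - 4*t - 4, so 3*t**3 + 18*t**2 - 21*t - 180 = 0, which factors as 3*(t - 3)*(t + 4)*(t + 5) = 0. The curves meet at t = -5, -4, 3.
On [-5, -4], y = 3*t**3 + 16*t**2 - 25*t - 184 is on top; that piece has area ∫[-5,-4] (3*t**3 + 18*t**2 - 21*t - 180) dt = 15/4.
On [-4, 3], y = -2*t**2 - 4*t - 4 is on top; that piece has area ∫[-4,3] (-(3*t**3 + 18*t**2 - 21*t - 180)) dt = 3087/4.
Total enclosed area = 15/4 + 3087/4 = 1551/2.

1551/2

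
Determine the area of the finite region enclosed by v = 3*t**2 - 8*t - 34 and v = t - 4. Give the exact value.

Set the curves equal: 3*t**2 - 8*t - 34 = t - 4, so 3*t**2 - 9*t - 30 = 0, which factors as 3*(t - 5)*(t + 2) = 0. The curves meet at t = -2, 5.
On [-2, 5], v = t - 4 is on top; that piece has area ∫[-2,5] (-(3*t**2 - 9*t - 30)) dt = 343/2.

343/2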